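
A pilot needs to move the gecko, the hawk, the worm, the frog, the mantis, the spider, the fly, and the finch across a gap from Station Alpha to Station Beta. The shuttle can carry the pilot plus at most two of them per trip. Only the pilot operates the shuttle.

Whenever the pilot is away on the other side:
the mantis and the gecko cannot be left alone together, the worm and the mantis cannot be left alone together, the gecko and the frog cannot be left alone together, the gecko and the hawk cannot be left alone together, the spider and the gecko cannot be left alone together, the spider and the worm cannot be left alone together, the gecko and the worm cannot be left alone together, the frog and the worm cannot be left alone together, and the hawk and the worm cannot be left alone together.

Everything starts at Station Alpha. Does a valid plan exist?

No

Following every safe sequence of crossings from the start, the most of the 8 that can be at Station Beta as the shuttle arrives there on crossings 1, 3, 5, 7 is 2, 3, 4, 5 respectively; the best ever achieved is 5 of 8.
From crossing 9 on, no configuration arises that was not already reachable earlier: only 48 distinct safe configurations (who is on which side, and where the shuttle is) can ever be reached, none of them has everyone across, and every continuation just revisits them. So no valid plan exists.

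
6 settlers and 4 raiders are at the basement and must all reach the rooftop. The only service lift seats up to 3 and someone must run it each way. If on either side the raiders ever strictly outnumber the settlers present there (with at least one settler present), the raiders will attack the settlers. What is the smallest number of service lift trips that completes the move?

9

Counting alone: each trip to the rooftop takes at most 3 across and each return brings at least 1 back, so after t trips out (and t−1 returns) at most 3t − (t−1) of the 10 are across; that first reaches 10 at t = 5, so at least 9 crossings are needed.
The plan below uses exactly 9 crossings, so it is optimal:
1. 2 raiders → the rooftop.  (the basement: 6S 2R; the rooftop: 0S 2R)
2. 1 raider ← the basement.  (the basement: 6S 3R; the rooftop: 0S 1R)
3. 3 raiders → the rooftop.  (the basement: 6S 0R; the rooftop: 0S 4R)
4. 1 raider ← the basement.  (the basement: 6S 1R; the rooftop: 0S 3R)
5. 3 settlers → the rooftop.  (the basement: 3S 1R; the rooftop: 3S 3R)
6. 1 raider ← the basement.  (the basement: 3S 2R; the rooftop: 3S 2R)
7. 1 settler and 2 raiders → the rooftop.  (the basement: 2S 0R; the rooftop: 4S 4R)
8. 1 raider ← the basement.  (the basement: 2S 1R; the rooftop: 4S 3R)
9. 2 settlers and 1 raider → the rooftop.  (the basement: 0S 0R; the rooftop: 6S 4R)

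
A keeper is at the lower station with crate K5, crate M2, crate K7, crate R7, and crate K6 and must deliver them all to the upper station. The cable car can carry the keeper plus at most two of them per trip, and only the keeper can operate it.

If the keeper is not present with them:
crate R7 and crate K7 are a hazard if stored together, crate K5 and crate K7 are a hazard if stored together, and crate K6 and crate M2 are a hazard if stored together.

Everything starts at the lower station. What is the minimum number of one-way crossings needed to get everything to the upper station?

Counting alone: the keeper can take at most 2 across per trip to the upper station, so moving all 5 needs at least 3 loaded trips out, with a return between consecutive ones — at least 5 crossings.
The plan below uses exactly 5 crossings, so it is optimal:
1. Keeper goes to the upper station with crate K7 and crate M2.
2. Keeper goes back to the lower station alone.
3. Keeper goes to the upper station with crate K5 and crate R7.
4. Keeper goes back to the lower station with crate K7.
5. Keeper goes to the upper station with crate K6 and crate K7.

5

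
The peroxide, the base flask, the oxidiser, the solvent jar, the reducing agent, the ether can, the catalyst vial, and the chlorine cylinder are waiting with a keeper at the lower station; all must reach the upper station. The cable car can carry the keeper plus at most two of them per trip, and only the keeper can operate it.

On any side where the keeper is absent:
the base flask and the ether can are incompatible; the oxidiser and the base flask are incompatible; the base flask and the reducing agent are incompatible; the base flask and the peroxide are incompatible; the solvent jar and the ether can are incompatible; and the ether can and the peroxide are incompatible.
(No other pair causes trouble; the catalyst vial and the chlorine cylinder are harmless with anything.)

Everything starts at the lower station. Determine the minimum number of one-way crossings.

13

Counting alone: the keeper can take at most 2 across per trip to the upper station, so moving all 8 needs at least 4 loaded trips out, with a return between consecutive ones — at least 7 crossings.
The safety rule pushes this higher. Following every safe sequence of crossings, the most of the 8 that can be at the upper station as the cable car arrives there on crossings 7, 9, 11 is 5, 6, 7 respectively — never all 8.
So no plan with fewer than 13 crossings exists, and this one achieves 13:
1. Keeper goes to the upper station with the base flask and the ether can.  [the lower station: the catalyst vial, the chlorine cylinder, the oxidiser, the peroxide, the reducing agent, the solvent jar | the upper station: the base flask, the ether can]
2. Keeper goes back to the lower station with the base flask.  [the lower station: the base flask, the catalyst vial, the chlorine cylinder, the oxidiser, the peroxide, the reducing agent, the solvent jar | the upper station: the ether can]
3. Keeper goes to the upper station with the base flask and the oxidiser.  [the lower station: the catalyst vial, the chlorine cylinder, the peroxide, the reducing agent, the solvent jar | the upper station: the base flask, the ether can, the oxidiser]
4. Keeper goes back to the lower station with the base flask.  [the lower station: the base flask, the catalyst vial, the chlorine cylinder, the peroxide, the reducing agent, the solvent jar | the upper station: the ether can, the oxidiser]
5. Keeper goes to the upper station with the peroxide and the reducing agent.  [the lower station: the base flask, the catalyst vial, the chlorine cylinder, the solvent jar | the upper station: the ether can, the oxidiser, the peroxide, the reducing agent]
6. Keeper goes back to the lower station with the peroxide.  [the lower station: the base flask, the catalyst vial, the chlorine cylinder, the peroxide, the solvent jar | the upper station: the ether can, the oxidiser, the reducing agent]
7. Keeper goes to the upper station with the peroxide and the solvent jar.  [the lower station: the base flask, the catalyst vial, the chlorine cylinder | the upper station: the ether can, the oxidiser, the peroxide, the reducing agent, the solvent jar]
8. Keeper goes back to the lower station with the ether can.  [the lower station: the base flask, the catalyst vial, the chlorine cylinder, the ether can | the upper station: the oxidiser, the peroxide, the reducing agent, the solvent jar]
9. Keeper goes to the upper station with the base flask and the catalyst vial.  [the lower station: the chlorine cylinder, the ether can | the upper station: the base flask, the catalyst vial, the oxidiser, the peroxide, the reducing agent, the solvent jar]
10. Keeper goes back to the lower station with the base flask.  [the lower station: the base flask, the chlorine cylinder, the ether can | the upper station: the catalyst vial, the oxidiser, the peroxide, the reducing agent, the solvent jar]
11. Keeper goes to the upper station with the base flask and the chlorine cylinder.  [the lower station: the ether can | the upper station: the base flask, the catalyst vial, the chlorine cylinder, the oxidiser, the peroxide, the reducing agent, the solvent jar]
12. Keeper goes back to the lower station with the base flask.  [the lower station: the base flask, the ether can | the upper station: the catalyst vial, the chlorine cylinder, the oxidiser, the peroxide, the reducing agent, the solvent jar]
13. Keeper goes to the upper station with the base flask and the ether can.  [the lower station: — | the upper station: the base flask, the catalyst vial, the chlorine cylinder, the ether can, the oxidiser, the peroxide, the reducing agent, the solvent jar]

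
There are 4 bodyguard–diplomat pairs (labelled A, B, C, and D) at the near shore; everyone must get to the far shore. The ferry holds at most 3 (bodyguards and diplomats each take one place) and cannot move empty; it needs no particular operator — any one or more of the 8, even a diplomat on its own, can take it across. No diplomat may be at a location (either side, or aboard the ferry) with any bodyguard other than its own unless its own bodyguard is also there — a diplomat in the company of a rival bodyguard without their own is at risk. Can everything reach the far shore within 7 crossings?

No

Counting alone: each trip to the far shore takes at most 3 across and each return brings at least 1 back, so after t trips out (and t−1 returns) at most 3t − (t−1) of the 8 are across; that first reaches 8 at t = 4, so at least 7 crossings are needed.
The safety rule pushes this higher. Following every safe sequence of crossings, the most of the 8 that can be at the far shore as the ferry arrives there on crossing 7 is 7 — never all 8.
So the move cannot be finished within 7 crossings. (The shortest complete plan takes 9:)
1. bodyguard A and diplomat A cross → the far shore.
2. bodyguard A crosses ← the near shore.
3. bodyguard A, bodyguard B, and diplomat B cross → the far shore.
4. bodyguard A and diplomat A cross ← the near shore.
5. bodyguard A, bodyguard C, and bodyguard D cross → the far shore.
6. diplomat B crosses ← the near shore.
7. diplomat A and diplomat B cross → the far shore.
8. diplomat A crosses ← the near shore.
9. diplomat A, diplomat C, and diplomat D cross → the far shore.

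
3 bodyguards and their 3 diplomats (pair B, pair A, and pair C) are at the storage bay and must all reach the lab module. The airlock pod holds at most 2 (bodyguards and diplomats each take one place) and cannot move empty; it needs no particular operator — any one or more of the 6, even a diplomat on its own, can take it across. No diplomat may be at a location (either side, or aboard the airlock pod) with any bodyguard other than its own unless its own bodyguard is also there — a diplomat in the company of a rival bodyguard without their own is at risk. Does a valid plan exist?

1. bodyguard B and diplomat B cross → the lab module.
2. bodyguard B crosses ← the storage bay.
3. diplomat A and diplomat C cross → the lab module.
4. diplomat B crosses ← the storage bay.
5. bodyguard A and bodyguard C cross → the lab module.
6. bodyguard A and diplomat A cross ← the storage bay.
7. bodyguard A and bodyguard B cross → the lab module.
8. diplomat C crosses ← the storage bay.
9. diplomat A and diplomat B cross → the lab module.
10. bodyguard C crosses ← the storage bay.
11. bodyguard C and diplomat C cross → the lab module.

Yes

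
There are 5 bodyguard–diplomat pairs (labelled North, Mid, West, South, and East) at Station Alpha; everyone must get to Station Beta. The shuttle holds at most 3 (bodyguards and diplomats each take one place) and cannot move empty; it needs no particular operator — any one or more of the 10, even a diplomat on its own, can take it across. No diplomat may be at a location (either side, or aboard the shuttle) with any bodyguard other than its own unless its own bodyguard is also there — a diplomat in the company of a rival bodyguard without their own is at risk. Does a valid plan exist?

Yes

1. bodyguard North and diplomat North cross → Station Beta.
2. bodyguard North crosses ← Station Alpha.
3. diplomat Mid, diplomat South, and diplomat West cross → Station Beta.
4. diplomat North crosses ← Station Alpha.
5. bodyguard Mid, bodyguard South, and bodyguard West cross → Station Beta.
6. bodyguard Mid and diplomat Mid cross ← Station Alpha.
7. bodyguard East, bodyguard Mid, and bodyguard North cross → Station Beta.
8. diplomat West crosses ← Station Alpha.
9. diplomat Mid and diplomat North cross → Station Beta.
10. diplomat North crosses ← Station Alpha.
11. diplomat East, diplomat North, and diplomat West cross → Station Beta.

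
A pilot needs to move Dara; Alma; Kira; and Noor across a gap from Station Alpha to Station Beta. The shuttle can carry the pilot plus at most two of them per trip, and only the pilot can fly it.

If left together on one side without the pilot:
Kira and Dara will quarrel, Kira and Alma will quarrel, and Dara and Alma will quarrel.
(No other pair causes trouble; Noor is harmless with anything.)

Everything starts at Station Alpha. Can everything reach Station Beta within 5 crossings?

Yes

Yes — this plan uses 5 crossings (≤ 5):
1. Pilot goes to Station Beta with Alma and Dara.  [Station Alpha: Kira, Noor | Station Beta: Alma, Dara]
2. Pilot goes back to Station Alpha with Dara.  [Station Alpha: Dara, Kira, Noor | Station Beta: Alma]
3. Pilot goes to Station Beta with Dara and Noor.  [Station Alpha: Kira | Station Beta: Alma, Dara, Noor]
4. Pilot goes back to Station Alpha with Dara.  [Station Alpha: Dara, Kira | Station Beta: Alma, Noor]
5. Pilot goes to Station Beta with Dara and Kira.  [Station Alpha: — | Station Beta: Alma, Dara, Kira, Noor]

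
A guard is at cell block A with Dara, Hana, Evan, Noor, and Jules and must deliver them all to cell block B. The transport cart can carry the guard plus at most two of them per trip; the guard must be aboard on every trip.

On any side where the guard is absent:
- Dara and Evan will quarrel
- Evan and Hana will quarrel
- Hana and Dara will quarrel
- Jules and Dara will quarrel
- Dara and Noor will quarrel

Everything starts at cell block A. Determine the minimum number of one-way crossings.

7

Counting alone: the guard can take at most 2 across per trip to cell block B, so moving all 5 needs at least 3 loaded trips out, with a return between consecutive ones — at least 5 crossings.
The safety rule pushes this higher. Following every safe sequence of crossings, the most of the 5 that can be at cell block B as the transport cart arrives there on crossing 5 is 4 — never all 5.
So no plan with fewer than 7 crossings exists, and this one achieves 7:
1. Guard goes to cell block B with Dara and Hana.
2. Guard goes back to cell block A with Dara.
3. Guard goes to cell block B with Dara and Noor.
4. Guard goes back to cell block A with Dara.
5. Guard goes to cell block B with Dara and Jules.
6. Guard goes back to cell block A with Dara.
7. Guard goes to cell block B with Dara and Evan.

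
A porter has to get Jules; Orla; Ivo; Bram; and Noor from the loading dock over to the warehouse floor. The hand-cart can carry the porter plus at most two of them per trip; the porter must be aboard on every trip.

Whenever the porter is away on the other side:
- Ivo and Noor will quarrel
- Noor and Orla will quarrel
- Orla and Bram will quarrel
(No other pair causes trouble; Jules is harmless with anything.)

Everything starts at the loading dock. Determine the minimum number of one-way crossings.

5

Counting alone: the porter can take at most 2 across per trip to the warehouse floor, so moving all 5 needs at least 3 loaded trips out, with a return between consecutive ones — at least 5 crossings.
The plan below uses exactly 5 crossings, so it is optimal:
1. Porter goes to the warehouse floor with Ivo and Orla.
2. Porter goes back to the loading dock alone.
3. Porter goes to the warehouse floor with Jules.
4. Porter goes back to the loading dock alone.
5. Porter goes to the warehouse floor with Bram and Noor.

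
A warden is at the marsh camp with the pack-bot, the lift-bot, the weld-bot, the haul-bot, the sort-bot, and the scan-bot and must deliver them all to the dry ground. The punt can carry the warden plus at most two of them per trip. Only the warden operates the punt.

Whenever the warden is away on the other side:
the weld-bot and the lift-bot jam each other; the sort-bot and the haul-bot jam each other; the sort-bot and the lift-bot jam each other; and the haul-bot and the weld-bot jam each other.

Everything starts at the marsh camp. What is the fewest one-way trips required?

5

Counting alone: the warden can take at most 2 across per trip to the dry ground, so moving all 6 needs at least 3 loaded trips out, with a return between consecutive ones — at least 5 crossings.
The plan below uses exactly 5 crossings, so it is optimal:
1. Warden goes to the dry ground with the haul-bot and the lift-bot.  [the marsh camp: the pack-bot, the scan-bot, the sort-bot, the weld-bot | the dry ground: the haul-bot, the lift-bot]
2. Warden goes back to the marsh camp alone.  [the marsh camp: the pack-bot, the scan-bot, the sort-bot, the weld-bot | the dry ground: the haul-bot, the lift-bot]
3. Warden goes to the dry ground with the pack-bot and the scan-bot.  [the marsh camp: the sort-bot, the weld-bot | the dry ground: the haul-bot, the lift-bot, the pack-bot, the scan-bot]
4. Warden goes back to the marsh camp alone.  [the marsh camp: the sort-bot, the weld-bot | the dry ground: the haul-bot, the lift-bot, the pack-bot, the scan-bot]
5. Warden goes to the dry ground with the sort-bot and the weld-bot.  [the marsh camp: — | the dry ground: the haul-bot, the lift-bot, the pack-bot, the scan-bot, the sort-bot, the weld-bot]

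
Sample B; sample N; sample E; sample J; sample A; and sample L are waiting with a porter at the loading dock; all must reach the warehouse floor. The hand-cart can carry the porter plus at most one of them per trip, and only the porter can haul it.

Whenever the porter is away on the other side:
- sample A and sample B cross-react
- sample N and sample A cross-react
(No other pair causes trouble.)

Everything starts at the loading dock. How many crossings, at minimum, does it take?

Counting alone: the porter can take at most 1 across per trip to the warehouse floor, so moving all 6 needs at least 6 loaded trips out, with a return between consecutive ones — at least 11 crossings.
The safety rule pushes this higher. Following every safe sequence of crossings, the most of the 6 that can be at the warehouse floor as the hand-cart arrives there on crossing 11 is 5 — never all 6.
So no plan with fewer than 13 crossings exists, and this one achieves 13:
1. Porter goes to the warehouse floor with sample A.  [the loading dock: sample B, sample E, sample J, sample L, sample N | the warehouse floor: sample A]
2. Porter goes back to the loading dock alone.  [the loading dock: sample B, sample E, sample J, sample L, sample N | the warehouse floor: sample A]
3. Porter goes to the warehouse floor with sample B.  [the loading dock: sample E, sample J, sample L, sample N | the warehouse floor: sample A, sample B]
4. Porter goes back to the loading dock with sample A.  [the loading dock: sample A, sample E, sample J, sample L, sample N | the warehouse floor: sample B]
5. Porter goes to the warehouse floor with sample N.  [the loading dock: sample A, sample E, sample J, sample L | the warehouse floor: sample B, sample N]
6. Porter goes back to the loading dock alone.  [the loading dock: sample A, sample E, sample J, sample L | the warehouse floor: sample B, sample N]
7. Porter goes to the warehouse floor with sample E.  [the loading dock: sample A, sample J, sample L | the warehouse floor: sample B, sample E, sample N]
8. Porter goes back to the loading dock alone.  [the loading dock: sample A, sample J, sample L | the warehouse floor: sample B, sample E, sample N]
9. Porter goes to the warehouse floor with sample J.  [the loading dock: sample A, sample L | the warehouse floor: sample B, sample E, sample J, sample N]
10. Porter goes back to the loading dock alone.  [the loading dock: sample A, sample L | the warehouse floor: sample B, sample E, sample J, sample N]
11. Porter goes to the warehouse floor with sample L.  [the loading dock: sample A | the warehouse floor: sample B, sample E, sample J, sample L, sample N]
12. Porter goes back to the loading dock alone.  [the loading dock: sample A | the warehouse floor: sample B, sample E, sample J, sample L, sample N]
13. Porter goes to the warehouse floor with sample A.  [the loading dock: — | the warehouse floor: sample A, sample B, sample E, sample J, sample L, sample N]

13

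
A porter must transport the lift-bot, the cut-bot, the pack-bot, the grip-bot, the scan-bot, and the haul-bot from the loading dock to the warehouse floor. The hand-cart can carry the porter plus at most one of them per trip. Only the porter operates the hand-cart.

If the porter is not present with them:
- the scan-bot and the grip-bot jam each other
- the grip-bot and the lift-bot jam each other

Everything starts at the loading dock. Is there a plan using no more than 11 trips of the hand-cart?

Counting alone: the porter can take at most 1 across per trip to the warehouse floor, so moving all 6 needs at least 6 loaded trips out, with a return between consecutive ones — at least 11 crossings.
The safety rule pushes this higher. Following every safe sequence of crossings, the most of the 6 that can be at the warehouse floor as the hand-cart arrives there on crossing 11 is 5 — never all 6.
So the move cannot be finished within 11 crossings. (The shortest complete plan takes 13:)
1. Porter goes to the warehouse floor with the grip-bot.
2. Porter goes back to the loading dock alone.
3. Porter goes to the warehouse floor with the lift-bot.
4. Porter goes back to the loading dock with the grip-bot.
5. Porter goes to the warehouse floor with the scan-bot.
6. Porter goes back to the loading dock alone.
7. Porter goes to the warehouse floor with the cut-bot.
8. Porter goes back to the loading dock alone.
9. Porter goes to the warehouse floor with the pack-bot.
10. Porter goes back to the loading dock alone.
11. Porter goes to the warehouse floor with the haul-bot.
12. Porter goes back to the loading dock alone.
13. Porter goes to the warehouse floor with the grip-bot.

No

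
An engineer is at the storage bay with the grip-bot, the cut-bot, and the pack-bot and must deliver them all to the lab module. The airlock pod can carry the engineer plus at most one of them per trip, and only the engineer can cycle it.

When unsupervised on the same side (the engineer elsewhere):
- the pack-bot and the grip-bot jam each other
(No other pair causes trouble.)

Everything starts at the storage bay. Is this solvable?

Yes

1. Engineer goes to the lab module with the grip-bot.  [the storage bay: the cut-bot, the pack-bot | the lab module: the grip-bot]
2. Engineer goes back to the storage bay alone.  [the storage bay: the cut-bot, the pack-bot | the lab module: the grip-bot]
3. Engineer goes to the lab module with the cut-bot.  [the storage bay: the pack-bot | the lab module: the cut-bot, the grip-bot]
4. Engineer goes back to the storage bay alone.  [the storage bay: the pack-bot | the lab module: the cut-bot, the grip-bot]
5. Engineer goes to the lab module with the pack-bot.  [the storage bay: — | the lab module: the cut-bot, the grip-bot, the pack-bot]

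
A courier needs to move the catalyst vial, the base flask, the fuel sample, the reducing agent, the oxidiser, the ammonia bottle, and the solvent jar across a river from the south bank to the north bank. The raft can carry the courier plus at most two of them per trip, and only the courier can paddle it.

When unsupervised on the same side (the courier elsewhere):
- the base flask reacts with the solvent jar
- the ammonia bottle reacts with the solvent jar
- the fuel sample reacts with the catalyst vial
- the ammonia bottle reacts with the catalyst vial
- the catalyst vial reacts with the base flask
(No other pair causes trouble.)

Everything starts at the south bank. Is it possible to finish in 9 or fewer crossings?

Yes

Yes — this plan uses 9 crossings (≤ 9):
1. Courier goes to the north bank with the catalyst vial and the solvent jar.
2. Courier goes back to the south bank alone.
3. Courier goes to the north bank with the base flask.
4. Courier goes back to the south bank with the catalyst vial and the solvent jar.
5. Courier goes to the north bank with the ammonia bottle and the fuel sample.
6. Courier goes back to the south bank alone.
7. Courier goes to the north bank with the oxidiser and the reducing agent.
8. Courier goes back to the south bank alone.
9. Courier goes to the north bank with the catalyst vial and the solvent jar.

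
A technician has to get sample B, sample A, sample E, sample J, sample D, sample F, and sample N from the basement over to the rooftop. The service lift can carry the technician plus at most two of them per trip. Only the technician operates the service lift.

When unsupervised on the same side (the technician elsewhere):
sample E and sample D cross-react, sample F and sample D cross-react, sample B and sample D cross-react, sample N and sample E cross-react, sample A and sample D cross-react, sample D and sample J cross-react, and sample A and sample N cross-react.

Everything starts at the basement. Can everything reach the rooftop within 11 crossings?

Yes — this plan uses 9 crossings (≤ 11):
1. Technician goes to the rooftop with sample D and sample N.
2. Technician goes back to the basement alone.
3. Technician goes to the rooftop with sample A and sample B.
4. Technician goes back to the basement with sample D and sample N.
5. Technician goes to the rooftop with sample D and sample E.
6. Technician goes back to the basement with sample D.
7. Technician goes to the rooftop with sample F and sample J.
8. Technician goes back to the basement alone.
9. Technician goes to the rooftop with sample D and sample N.

Yes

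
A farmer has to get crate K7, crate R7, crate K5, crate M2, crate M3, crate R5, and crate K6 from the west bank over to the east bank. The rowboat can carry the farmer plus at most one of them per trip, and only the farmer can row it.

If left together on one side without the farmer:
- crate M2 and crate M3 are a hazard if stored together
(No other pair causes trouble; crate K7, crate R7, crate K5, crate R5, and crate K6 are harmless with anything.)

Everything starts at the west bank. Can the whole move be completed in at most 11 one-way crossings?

No

Counting alone: the farmer can take at most 1 across per trip to the east bank, so moving all 7 needs at least 7 loaded trips out, with a return between consecutive ones — at least 13 crossings.
Since 11 < 13, 11 crossings cannot be enough. (The shortest complete plan in fact takes 13:)
1. Farmer goes to the east bank with crate M2.
2. Farmer goes back to the west bank alone.
3. Farmer goes to the east bank with crate K7.
4. Farmer goes back to the west bank alone.
5. Farmer goes to the east bank with crate R7.
6. Farmer goes back to the west bank alone.
7. Farmer goes to the east bank with crate K5.
8. Farmer goes back to the west bank alone.
9. Farmer goes to the east bank with crate R5.
10. Farmer goes back to the west bank alone.
11. Farmer goes to the east bank with crate K6.
12. Farmer goes back to the west bank alone.
13. Farmer goes to the east bank with crate M3.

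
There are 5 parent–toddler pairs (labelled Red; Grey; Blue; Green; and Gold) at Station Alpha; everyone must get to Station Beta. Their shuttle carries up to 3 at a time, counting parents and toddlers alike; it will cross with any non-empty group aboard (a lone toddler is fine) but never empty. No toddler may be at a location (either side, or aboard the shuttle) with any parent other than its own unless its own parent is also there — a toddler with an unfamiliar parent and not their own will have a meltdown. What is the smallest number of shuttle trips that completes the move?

11

Counting alone: each trip to Station Beta takes at most 3 across and each return brings at least 1 back, so after t trips out (and t−1 returns) at most 3t − (t−1) of the 10 are across; that first reaches 10 at t = 5, so at least 9 crossings are needed.
The safety rule pushes this higher. Following every safe sequence of crossings, the most of the 10 that can be at Station Beta as the shuttle arrives there on crossing 9 is 9 — never all 10.
So no plan with fewer than 11 crossings exists, and this one achieves 11:
1. parent Red and toddler Red cross → Station Beta.
2. parent Red crosses ← Station Alpha.
3. toddler Blue, toddler Green, and toddler Grey cross → Station Beta.
4. toddler Red crosses ← Station Alpha.
5. parent Blue, parent Green, and parent Grey cross → Station Beta.
6. parent Grey and toddler Grey cross ← Station Alpha.
7. parent Gold, parent Grey, and parent Red cross → Station Beta.
8. toddler Blue crosses ← Station Alpha.
9. toddler Grey and toddler Red cross → Station Beta.
10. toddler Red crosses ← Station Alpha.
11. toddler Blue, toddler Gold, and toddler Red cross → Station Beta.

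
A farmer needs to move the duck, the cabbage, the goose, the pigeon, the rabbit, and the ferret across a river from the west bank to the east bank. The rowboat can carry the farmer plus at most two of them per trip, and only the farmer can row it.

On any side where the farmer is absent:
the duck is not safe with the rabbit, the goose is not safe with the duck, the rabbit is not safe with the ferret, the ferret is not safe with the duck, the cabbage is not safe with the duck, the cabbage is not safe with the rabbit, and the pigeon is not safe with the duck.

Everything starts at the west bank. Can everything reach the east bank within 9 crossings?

Yes

Yes — this plan uses 9 crossings (≤ 9):
1. Farmer goes to the east bank with the duck and the rabbit.  [the west bank: the cabbage, the ferret, the goose, the pigeon | the east bank: the duck, the rabbit]
2. Farmer goes back to the west bank with the duck.  [the west bank: the cabbage, the duck, the ferret, the goose, the pigeon | the east bank: the rabbit]
3. Farmer goes to the east bank with the duck and the goose.  [the west bank: the cabbage, the ferret, the pigeon | the east bank: the duck, the goose, the rabbit]
4. Farmer goes back to the west bank with the duck.  [the west bank: the cabbage, the duck, the ferret, the pigeon | the east bank: the goose, the rabbit]
5. Farmer goes to the east bank with the duck and the pigeon.  [the west bank: the cabbage, the ferret | the east bank: the duck, the goose, the pigeon, the rabbit]
6. Farmer goes back to the west bank with the duck.  [the west bank: the cabbage, the duck, the ferret | the east bank: the goose, the pigeon, the rabbit]
7. Farmer goes to the east bank with the cabbage and the ferret.  [the west bank: the duck | the east bank: the cabbage, the ferret, the goose, the pigeon, the rabbit]
8. Farmer goes back to the west bank with the rabbit.  [the west bank: the duck, the rabbit | the east bank: the cabbage, the ferret, the goose, the pigeon]
9. Farmer goes to the east bank with the duck and the rabbit.  [the west bank: — | the east bank: the cabbage, the duck, the ferret, the goose, the pigeon, the rabbit]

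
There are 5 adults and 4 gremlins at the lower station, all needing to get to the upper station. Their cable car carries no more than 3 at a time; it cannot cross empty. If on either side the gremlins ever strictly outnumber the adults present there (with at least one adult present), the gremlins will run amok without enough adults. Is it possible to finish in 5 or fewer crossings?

No

Counting alone: each trip to the upper station takes at most 3 across and each return brings at least 1 back, so after t trips out (and t−1 returns) at most 3t − (t−1) of the 9 are across; that first reaches 9 at t = 4, so at least 7 crossings are needed.
Since 5 < 7, 5 crossings cannot be enough. (The shortest complete plan in fact takes 7:)
1. 3 gremlins → the upper station.  (the lower station: 5A 1G; the upper station: 0A 3G)
2. 1 gremlin ← the lower station.  (the lower station: 5A 2G; the upper station: 0A 2G)
3. 3 adults → the upper station.  (the lower station: 2A 2G; the upper station: 3A 2G)
4. 1 adult ← the lower station.  (the lower station: 3A 2G; the upper station: 2A 2G)
5. 2 adults and 1 gremlin → the upper station.  (the lower station: 1A 1G; the upper station: 4A 3G)
6. 1 adult ← the lower station.  (the lower station: 2A 1G; the upper station: 3A 3G)
7. 2 adults and 1 gremlin → the upper station.  (the lower station: 0A 0G; the upper station: 5A 4G)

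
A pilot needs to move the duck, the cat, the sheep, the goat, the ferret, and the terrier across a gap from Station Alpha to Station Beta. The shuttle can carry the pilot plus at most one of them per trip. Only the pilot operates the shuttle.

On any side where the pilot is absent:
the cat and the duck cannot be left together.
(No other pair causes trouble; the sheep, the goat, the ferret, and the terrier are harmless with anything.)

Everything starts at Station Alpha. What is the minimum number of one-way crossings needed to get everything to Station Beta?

11

Counting alone: the pilot can take at most 1 across per trip to Station Beta, so moving all 6 needs at least 6 loaded trips out, with a return between consecutive ones — at least 11 crossings.
The plan below uses exactly 11 crossings, so it is optimal:
1. Pilot goes to Station Beta with the duck.
2. Pilot goes back to Station Alpha alone.
3. Pilot goes to Station Beta with the sheep.
4. Pilot goes back to Station Alpha alone.
5. Pilot goes to Station Beta with the goat.
6. Pilot goes back to Station Alpha alone.
7. Pilot goes to Station Beta with the ferret.
8. Pilot goes back to Station Alpha alone.
9. Pilot goes to Station Beta with the terrier.
10. Pilot goes back to Station Alpha alone.
11. Pilot goes to Station Beta with the cat.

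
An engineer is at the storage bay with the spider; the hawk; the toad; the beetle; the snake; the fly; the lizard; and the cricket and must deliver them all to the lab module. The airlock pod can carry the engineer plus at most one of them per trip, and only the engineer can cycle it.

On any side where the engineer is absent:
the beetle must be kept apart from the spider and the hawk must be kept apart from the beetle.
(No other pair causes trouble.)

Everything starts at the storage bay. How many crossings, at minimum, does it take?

Counting alone: the engineer can take at most 1 across per trip to the lab module, so moving all 8 needs at least 8 loaded trips out, with a return between consecutive ones — at least 15 crossings.
The safety rule pushes this higher. Following every safe sequence of crossings, the most of the 8 that can be at the lab module as the airlock pod arrives there on crossing 15 is 7 — never all 8.
So no plan with fewer than 17 crossings exists, and this one achieves 17:
1. Engineer goes to the lab module with the beetle.  [the storage bay: the cricket, the fly, the hawk, the lizard, the snake, the spider, the toad | the lab module: the beetle]
2. Engineer goes back to the storage bay alone.  [the storage bay: the cricket, the fly, the hawk, the lizard, the snake, the spider, the toad | the lab module: the beetle]
3. Engineer goes to the lab module with the spider.  [the storage bay: the cricket, the fly, the hawk, the lizard, the snake, the toad | the lab module: the beetle, the spider]
4. Engineer goes back to the storage bay with the beetle.  [the storage bay: the beetle, the cricket, the fly, the hawk, the lizard, the snake, the toad | the lab module: the spider]
5. Engineer goes to the lab module with the hawk.  [the storage bay: the beetle, the cricket, the fly, the lizard, the snake, the toad | the lab module: the hawk, the spider]
6. Engineer goes back to the storage bay alone.  [the storage bay: the beetle, the cricket, the fly, the lizard, the snake, the toad | the lab module: the hawk, the spider]
7. Engineer goes to the lab module with the toad.  [the storage bay: the beetle, the cricket, the fly, the lizard, the snake | the lab module: the hawk, the spider, the toad]
8. Engineer goes back to the storage bay alone.  [the storage bay: the beetle, the cricket, the fly, the lizard, the snake | the lab module: the hawk, the spider, the toad]
9. Engineer goes to the lab module with the snake.  [the storage bay: the beetle, the cricket, the fly, the lizard | the lab module: the hawk, the snake, the spider, the toad]
10. Engineer goes back to the storage bay alone.  [the storage bay: the beetle, the cricket, the fly, the lizard | the lab module: the hawk, the snake, the spider, the toad]
11. Engineer goes to the lab module with the fly.  [the storage bay: the beetle, the cricket, the lizard | the lab module: the fly, the hawk, the snake, the spider, the toad]
12. Engineer goes back to the storage bay alone.  [the storage bay: the beetle, the cricket, the lizard | the lab module: the fly, the hawk, the snake, the spider, the toad]
13. Engineer goes to the lab module with the lizard.  [the storage bay: the beetle, the cricket | the lab module: the fly, the hawk, the lizard, the snake, the spider, the toad]
14. Engineer goes back to the storage bay alone.  [the storage bay: the beetle, the cricket | the lab module: the fly, the hawk, the lizard, the snake, the spider, the toad]
15. Engineer goes to the lab module with the cricket.  [the storage bay: the beetle | the lab module: the cricket, the fly, the hawk, the lizard, the snake, the spider, the toad]
16. Engineer goes back to the storage bay alone.  [the storage bay: the beetle | the lab module: the cricket, the fly, the hawk, the lizard, the snake, the spider, the toad]
17. Engineer goes to the lab module with the beetle.  [the storage bay: — | the lab module: the beetle, the cricket, the fly, the hawk, the lizard, the snake, the spider, the toad]

17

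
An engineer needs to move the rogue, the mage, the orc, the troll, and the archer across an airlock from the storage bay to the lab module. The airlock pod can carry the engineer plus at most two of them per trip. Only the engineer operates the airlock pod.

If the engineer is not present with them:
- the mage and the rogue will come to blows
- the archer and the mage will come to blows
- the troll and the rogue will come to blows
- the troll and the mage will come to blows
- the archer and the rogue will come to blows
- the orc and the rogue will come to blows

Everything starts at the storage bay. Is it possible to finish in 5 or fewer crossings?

Counting alone: the engineer can take at most 2 across per trip to the lab module, so moving all 5 needs at least 3 loaded trips out, with a return between consecutive ones — at least 5 crossings.
The safety rule pushes this higher. Following every safe sequence of crossings, the most of the 5 that can be at the lab module as the airlock pod arrives there on crossing 5 is 4 — never all 5.
So the move cannot be finished within 5 crossings. (The shortest complete plan takes 7:)
1. Engineer goes to the lab module with the mage and the rogue.
2. Engineer goes back to the storage bay with the rogue.
3. Engineer goes to the lab module with the orc and the rogue.
4. Engineer goes back to the storage bay with the rogue.
5. Engineer goes to the lab module with the archer and the troll.
6. Engineer goes back to the storage bay with the mage.
7. Engineer goes to the lab module with the mage and the rogue.

No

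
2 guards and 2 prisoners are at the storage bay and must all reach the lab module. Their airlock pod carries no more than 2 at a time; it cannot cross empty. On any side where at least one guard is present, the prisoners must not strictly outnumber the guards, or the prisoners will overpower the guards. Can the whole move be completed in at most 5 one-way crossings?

Yes

Yes — this plan uses 5 crossings (≤ 5):
1. 2 prisoners → the lab module.  (the storage bay: 2G 0P; the lab module: 0G 2P)
2. 1 prisoner ← the storage bay.  (the storage bay: 2G 1P; the lab module: 0G 1P)
3. 2 guards → the lab module.  (the storage bay: 0G 1P; the lab module: 2G 1P)
4. 1 prisoner ← the storage bay.  (the storage bay: 0G 2P; the lab module: 2G 0P)
5. 2 prisoners → the lab module.  (the storage bay: 0G 0P; the lab module: 2G 2P)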